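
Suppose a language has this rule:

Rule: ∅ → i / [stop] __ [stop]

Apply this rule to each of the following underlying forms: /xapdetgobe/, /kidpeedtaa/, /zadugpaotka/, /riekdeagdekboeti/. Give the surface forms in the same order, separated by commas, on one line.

/xapdetgobe/: /p/ and /d/ form a stop–stop cluster, so [i] is inserted between them. /t/ and /g/ form a stop–stop cluster, so [i] is inserted between them. → [xapidetigobe].
/kidpeedtaa/: /d/ and /p/ form a stop–stop cluster, so [i] is inserted between them. /d/ and /t/ form a stop–stop cluster, so [i] is inserted between them. → [kidipeeditaa].
/zadugpaotka/: /g/ and /p/ form a stop–stop cluster, so [i] is inserted between them. /t/ and /k/ form a stop–stop cluster, so [i] is inserted between them. → [zadugipaotika].
/riekdeagdekboeti/: /k/ and /d/ form a stop–stop cluster, so [i] is inserted between them. /g/ and /d/ form a stop–stop cluster, so [i] is inserted between them. /k/ and /b/ form a stop–stop cluster, so [i] is inserted between them. → [riekideagidekiboeti].

xapidetigobe, kidipeeditaa, zadugipaotika, riekideagidekiboeti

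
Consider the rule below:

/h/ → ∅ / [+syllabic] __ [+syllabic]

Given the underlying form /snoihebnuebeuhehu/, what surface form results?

snoiebnuebeueu

/h/ occurs between vowels /i/ and /e/, so it deletes.
/h/ occurs between vowels /u/ and /e/, so it deletes.
/h/ occurs between vowels /e/ and /u/, so it deletes.
Surface form: [snoiebnuebeueu].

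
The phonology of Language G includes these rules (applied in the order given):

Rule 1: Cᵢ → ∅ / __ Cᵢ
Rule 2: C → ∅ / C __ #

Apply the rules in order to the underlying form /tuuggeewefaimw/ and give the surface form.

Rule 1 (degemination): /gg/ is a geminate; the first /g/ deletes. /tuuggeewefaimw/ → tuugeewefaimw.
Rule 2 (final cluster simplification): /w/ is the second consonant of a word-final cluster /mw/, so it deletes. /tuugeewefaimw/ → tuugeewefaim.

tuugeewefaim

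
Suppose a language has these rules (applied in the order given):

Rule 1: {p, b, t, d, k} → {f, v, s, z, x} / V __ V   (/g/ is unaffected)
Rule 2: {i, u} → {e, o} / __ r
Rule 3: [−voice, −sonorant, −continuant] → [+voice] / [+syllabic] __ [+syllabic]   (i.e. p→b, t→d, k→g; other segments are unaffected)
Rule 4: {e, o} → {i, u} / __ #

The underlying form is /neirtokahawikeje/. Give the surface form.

Rule 1 (intervocalic spirantization): /k/ is a stop between vowels /o/ and /a/, so it spirantizes to the fricative [x]. /k/ is a stop between vowels /i/ and /e/, so it spirantizes to the fricative [x]. /neirtokahawikeje/ → neirtoxahawixeje.
Rule 2 (pre-rhotic lowering): /i/ is a high vowel immediately before /r/, so it lowers to [e]. /neirtoxahawixeje/ → neertoxahawixeje.
Rule 3 (intervocalic voicing): no segment meets the environment; /neertoxahawixeje/ is unchanged.
Rule 4 (final vowel raising): /e/ is a mid vowel in word-final position, so it raises to [i]. /neertoxahawixeje/ → neertoxahawixeji.

neertoxahawixeji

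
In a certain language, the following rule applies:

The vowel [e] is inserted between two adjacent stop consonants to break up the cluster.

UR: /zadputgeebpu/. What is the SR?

/d/ and /p/ form a stop–stop cluster, so [e] is inserted between them.
/t/ and /g/ form a stop–stop cluster, so [e] is inserted between them.
/b/ and /p/ form a stop–stop cluster, so [e] is inserted between them.
Surface form: [zadeputegeebepu].

zadeputegeebepu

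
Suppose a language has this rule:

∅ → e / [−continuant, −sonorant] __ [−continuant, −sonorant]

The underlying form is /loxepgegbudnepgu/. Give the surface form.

/p/ and /g/ form a stop–stop cluster, so [e] is inserted between them.
/g/ and /b/ form a stop–stop cluster, so [e] is inserted between them.
/p/ and /g/ form a stop–stop cluster, so [e] is inserted between them.
Surface form: [loxepegegebudnepegu].

loxepegegebudnepegu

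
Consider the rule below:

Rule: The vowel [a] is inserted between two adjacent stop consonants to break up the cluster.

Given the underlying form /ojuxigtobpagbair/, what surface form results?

/g/ and /t/ form a stop–stop cluster, so [a] is inserted between them.
/b/ and /p/ form a stop–stop cluster, so [a] is inserted between them.
/g/ and /b/ form a stop–stop cluster, so [a] is inserted between them.
Surface form: [ojuxigatobapagabair].

ojuxigatobapagabair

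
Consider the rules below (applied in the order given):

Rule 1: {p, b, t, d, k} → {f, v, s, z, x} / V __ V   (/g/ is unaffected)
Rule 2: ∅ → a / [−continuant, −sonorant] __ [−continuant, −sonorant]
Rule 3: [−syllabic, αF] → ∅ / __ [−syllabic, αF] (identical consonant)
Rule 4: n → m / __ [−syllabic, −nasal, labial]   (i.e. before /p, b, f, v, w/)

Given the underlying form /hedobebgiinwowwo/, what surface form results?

Rule 1 (intervocalic spirantization): /d/ is a stop between vowels /e/ and /o/, so it spirantizes to the fricative [z]. /b/ is a stop between vowels /o/ and /e/, so it spirantizes to the fricative [v]. /hedobebgiinwowwo/ → hezovebgiinwowwo.
Rule 2 (stop-cluster a-epenthesis): /b/ and /g/ form a stop–stop cluster, so [a] is inserted between them. /hezovebgiinwowwo/ → hezovebagiinwowwo.
Rule 3 (degemination): /ww/ is a geminate; the first /w/ deletes. /hezovebagiinwowwo/ → hezovebagiinwowo.
Rule 4 (nasal place assimilation): /n/ precedes the labial consonant /w/, so it assimilates in place to [m]. /hezovebagiinwowo/ → hezovebagiimwowo.

hezovebagiimwowo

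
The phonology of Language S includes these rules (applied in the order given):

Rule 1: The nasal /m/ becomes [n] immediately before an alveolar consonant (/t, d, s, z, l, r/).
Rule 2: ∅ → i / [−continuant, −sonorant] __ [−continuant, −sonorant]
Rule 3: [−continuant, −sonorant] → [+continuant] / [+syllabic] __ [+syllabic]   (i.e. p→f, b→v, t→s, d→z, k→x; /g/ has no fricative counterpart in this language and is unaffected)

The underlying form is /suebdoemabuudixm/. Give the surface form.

suevizoemavuuzixm

Rule 1 (nasal place assimilation): no segment meets the environment; /suebdoemabuudixm/ is unchanged.
Rule 2 (stop-cluster i-epenthesis): /b/ and /d/ form a stop–stop cluster, so [i] is inserted between them. /suebdoemabuudixm/ → suebidoemabuudixm.
Rule 3 (intervocalic spirantization): /b/ is a stop between vowels /e/ and /i/, so it spirantizes to the fricative [v]. /d/ is a stop between vowels /i/ and /o/, so it spirantizes to the fricative [z]. /b/ is a stop between vowels /a/ and /u/, so it spirantizes to the fricative [v]. /d/ is a stop between vowels /u/ and /i/, so it spirantizes to the fricative [z]. /suebidoemabuudixm/ → suevizoemavuuzixm.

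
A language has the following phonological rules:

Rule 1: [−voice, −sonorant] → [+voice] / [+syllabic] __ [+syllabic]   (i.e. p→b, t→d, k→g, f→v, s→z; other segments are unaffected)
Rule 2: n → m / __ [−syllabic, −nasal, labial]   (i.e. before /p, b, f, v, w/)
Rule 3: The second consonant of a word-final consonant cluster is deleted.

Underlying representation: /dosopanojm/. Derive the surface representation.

Rule 1 (intervocalic voicing): /s/ is a voiceless obstruent between vowels /o/ and /o/, so it voices to [z]. /p/ is a voiceless obstruent between vowels /o/ and /a/, so it voices to [b]. /dosopanojm/ → dozobanojm.
Rule 2 (nasal place assimilation): no segment meets the environment; /dozobanojm/ is unchanged.
Rule 3 (final cluster simplification): /m/ is the second consonant of a word-final cluster /jm/, so it deletes. /dozobanojm/ → dozobanoj.

dozobanoj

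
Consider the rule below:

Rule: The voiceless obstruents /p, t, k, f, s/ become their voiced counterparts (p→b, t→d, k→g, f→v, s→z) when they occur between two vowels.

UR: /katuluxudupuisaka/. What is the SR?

kaduluxudubuizaga

Scanning /katuluxudupuisaka/: /k/ at position 1 is not in the conditioning environment; /t/ is a voiceless obstruent between vowels /a/ and /u/, so it voices to [d]; /p/ is a voiceless obstruent between vowels /u/ and /u/, so it voices to [b]; /s/ is a voiceless obstruent between vowels /i/ and /a/, so it voices to [z]; /k/ is a voiceless obstruent between vowels /a/ and /a/, so it voices to [g].
Result: [kaduluxudubuizaga].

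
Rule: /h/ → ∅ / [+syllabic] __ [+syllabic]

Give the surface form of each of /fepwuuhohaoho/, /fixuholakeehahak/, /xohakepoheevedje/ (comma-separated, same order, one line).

fepwuuoaoo, fixuolakeeaak, xoakepoeevedje

/fepwuuhohaoho/: /h/ occurs between vowels /u/ and /o/, so it deletes. /h/ occurs between vowels /o/ and /a/, so it deletes. /h/ occurs between vowels /o/ and /o/, so it deletes. → [fepwuuoaoo].
/fixuholakeehahak/: /h/ occurs between vowels /u/ and /o/, so it deletes. /h/ occurs between vowels /e/ and /a/, so it deletes. /h/ occurs between vowels /a/ and /a/, so it deletes. → [fixuolakeeaak].
/xohakepoheevedje/: /h/ occurs between vowels /o/ and /a/, so it deletes. /h/ occurs between vowels /o/ and /e/, so it deletes. → [xoakepoeevedje].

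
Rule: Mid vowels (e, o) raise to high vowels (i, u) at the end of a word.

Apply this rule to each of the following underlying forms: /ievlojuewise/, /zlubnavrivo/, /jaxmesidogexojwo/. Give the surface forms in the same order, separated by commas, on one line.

/ievlojuewise/: /e/ is a mid vowel in word-final position, so it raises to [i]. → [ievlojuewisi].
/zlubnavrivo/: /o/ is a mid vowel in word-final position, so it raises to [u]. → [zlubnavrivu].
/jaxmesidogexojwo/: /o/ is a mid vowel in word-final position, so it raises to [u]. → [jaxmesidogexojwu].

ievlojuewisi, zlubnavrivu, jaxmesidogexojwu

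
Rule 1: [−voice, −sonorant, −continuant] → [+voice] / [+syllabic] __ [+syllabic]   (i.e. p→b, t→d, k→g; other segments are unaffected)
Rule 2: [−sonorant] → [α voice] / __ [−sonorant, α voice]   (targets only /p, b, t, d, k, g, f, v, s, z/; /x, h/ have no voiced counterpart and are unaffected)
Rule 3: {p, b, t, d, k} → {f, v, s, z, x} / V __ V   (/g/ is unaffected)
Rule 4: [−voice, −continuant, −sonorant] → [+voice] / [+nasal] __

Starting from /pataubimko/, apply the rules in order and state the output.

Rule 1 (intervocalic voicing): /t/ is a voiceless stop between vowels /a/ and /a/, so it voices to [d]. /pataubimko/ → padaubimko.
Rule 2 (regressive voicing assimilation): no segment meets the environment; /padaubimko/ is unchanged.
Rule 3 (intervocalic spirantization): /d/ is a stop between vowels /a/ and /a/, so it spirantizes to the fricative [z]. /b/ is a stop between vowels /u/ and /i/, so it spirantizes to the fricative [v]. /padaubimko/ → pazauvimko.
Rule 4 (post-nasal voicing): /k/ is a voiceless stop immediately after the nasal /m/, so it voices to [g]. /pazauvimko/ → pazauvimgo.

pazauvimgo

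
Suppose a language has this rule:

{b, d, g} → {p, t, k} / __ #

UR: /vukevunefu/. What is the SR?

No segment of /vukevunefu/ meets the structural description of the rule, so the form surfaces unchanged.

vukevunefu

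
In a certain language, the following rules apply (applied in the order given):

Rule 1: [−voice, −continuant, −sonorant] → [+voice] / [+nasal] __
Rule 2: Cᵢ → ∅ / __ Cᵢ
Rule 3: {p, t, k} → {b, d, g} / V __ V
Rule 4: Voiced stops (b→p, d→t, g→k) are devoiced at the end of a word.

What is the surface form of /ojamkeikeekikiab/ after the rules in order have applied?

ojamgeigeegigiap

Rule 1 (post-nasal voicing): /k/ is a voiceless stop immediately after the nasal /m/, so it voices to [g]. /ojamkeikeekikiab/ → ojamgeikeekikiab.
Rule 2 (degemination): no segment meets the environment; /ojamgeikeekikiab/ is unchanged.
Rule 3 (intervocalic voicing): /k/ is a voiceless stop between vowels /i/ and /e/, so it voices to [g]. /k/ is a voiceless stop between vowels /e/ and /i/, so it voices to [g]. /k/ is a voiceless stop between vowels /i/ and /i/, so it voices to [g]. /ojamgeikeekikiab/ → ojamgeigeegigiab.
Rule 4 (final devoicing): /b/ is a voiced stop in word-final position, so it devoices to [p]. /ojamgeigeegigiab/ → ojamgeigeegigiap.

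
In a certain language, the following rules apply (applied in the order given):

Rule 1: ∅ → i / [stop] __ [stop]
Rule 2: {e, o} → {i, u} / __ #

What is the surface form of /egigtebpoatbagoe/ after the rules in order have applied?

Rule 1 (stop-cluster i-epenthesis): /g/ and /t/ form a stop–stop cluster, so [i] is inserted between them. /b/ and /p/ form a stop–stop cluster, so [i] is inserted between them. /t/ and /b/ form a stop–stop cluster, so [i] is inserted between them. /egigtebpoatbagoe/ → egigitebipoatibagoe.
Rule 2 (final vowel raising): /e/ is a mid vowel in word-final position, so it raises to [i]. /egigitebipoatibagoe/ → egigitebipoatibagoi.

egigitebipoatibagoi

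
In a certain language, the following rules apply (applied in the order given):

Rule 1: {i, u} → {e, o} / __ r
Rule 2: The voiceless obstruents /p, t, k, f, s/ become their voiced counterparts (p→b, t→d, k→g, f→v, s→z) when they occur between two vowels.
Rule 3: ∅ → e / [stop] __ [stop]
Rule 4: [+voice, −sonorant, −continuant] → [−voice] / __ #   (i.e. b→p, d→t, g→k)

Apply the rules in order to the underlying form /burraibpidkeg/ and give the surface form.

Rule 1 (pre-rhotic lowering): /u/ is a high vowel immediately before /r/, so it lowers to [o]. /burraibpidkeg/ → borraibpidkeg.
Rule 2 (intervocalic voicing): no segment meets the environment; /borraibpidkeg/ is unchanged.
Rule 3 (stop-cluster e-epenthesis): /b/ and /p/ form a stop–stop cluster, so [e] is inserted between them. /d/ and /k/ form a stop–stop cluster, so [e] is inserted between them. /borraibpidkeg/ → borraibepidekeg.
Rule 4 (final devoicing): /g/ is a voiced stop in word-final position, so it devoices to [k]. /borraibepidekeg/ → borraibepidekek.

borraibepidekek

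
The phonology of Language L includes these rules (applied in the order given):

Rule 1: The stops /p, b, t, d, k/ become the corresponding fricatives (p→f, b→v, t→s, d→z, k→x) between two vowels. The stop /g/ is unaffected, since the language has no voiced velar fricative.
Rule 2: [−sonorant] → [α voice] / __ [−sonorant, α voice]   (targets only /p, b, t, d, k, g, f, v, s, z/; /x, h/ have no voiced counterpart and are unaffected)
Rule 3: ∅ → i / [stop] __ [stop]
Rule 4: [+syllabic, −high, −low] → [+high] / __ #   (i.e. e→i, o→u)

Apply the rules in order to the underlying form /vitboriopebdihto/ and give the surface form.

vidiboriofebidihtu

Rule 1 (intervocalic spirantization): /p/ is a stop between vowels /o/ and /e/, so it spirantizes to the fricative [f]. /vitboriopebdihto/ → vitboriofebdihto.
Rule 2 (regressive voicing assimilation): /t/ precedes the voiced obstruent /b/, so it voices to [d] by assimilation. /vitboriofebdihto/ → vidboriofebdihto.
Rule 3 (stop-cluster i-epenthesis): /d/ and /b/ form a stop–stop cluster, so [i] is inserted between them. /b/ and /d/ form a stop–stop cluster, so [i] is inserted between them. /vidboriofebdihto/ → vidiboriofebidihto.
Rule 4 (final vowel raising): /o/ is a mid vowel in word-final position, so it raises to [u]. /vidiboriofebidihto/ → vidiboriofebidihtu.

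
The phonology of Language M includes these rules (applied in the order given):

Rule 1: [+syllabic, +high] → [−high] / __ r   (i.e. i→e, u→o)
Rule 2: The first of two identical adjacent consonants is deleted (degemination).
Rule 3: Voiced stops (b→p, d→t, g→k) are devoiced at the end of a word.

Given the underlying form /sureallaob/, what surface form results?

sorealaop

Rule 1 (pre-rhotic lowering): /u/ is a high vowel immediately before /r/, so it lowers to [o]. /sureallaob/ → soreallaob.
Rule 2 (degemination): /ll/ is a geminate; the first /l/ deletes. /soreallaob/ → sorealaob.
Rule 3 (final devoicing): /b/ is a voiced stop in word-final position, so it devoices to [p]. /sorealaob/ → sorealaop.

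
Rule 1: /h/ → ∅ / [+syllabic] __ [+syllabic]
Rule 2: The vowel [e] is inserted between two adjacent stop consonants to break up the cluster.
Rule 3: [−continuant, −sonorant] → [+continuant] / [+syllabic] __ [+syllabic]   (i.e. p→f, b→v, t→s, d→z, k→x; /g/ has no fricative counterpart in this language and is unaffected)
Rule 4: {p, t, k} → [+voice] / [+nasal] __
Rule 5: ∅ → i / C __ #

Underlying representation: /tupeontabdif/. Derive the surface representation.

tufeondavezifi

Rule 1 (intervocalic h-deletion): no segment meets the environment; /tupeontabdif/ is unchanged.
Rule 2 (stop-cluster e-epenthesis): /b/ and /d/ form a stop–stop cluster, so [e] is inserted between them. /tupeontabdif/ → tupeontabedif.
Rule 3 (intervocalic spirantization): /p/ is a stop between vowels /u/ and /e/, so it spirantizes to the fricative [f]. /b/ is a stop between vowels /a/ and /e/, so it spirantizes to the fricative [v]. /d/ is a stop between vowels /e/ and /i/, so it spirantizes to the fricative [z]. /tupeontabedif/ → tufeontavezif.
Rule 4 (post-nasal voicing): /t/ is a voiceless stop immediately after the nasal /n/, so it voices to [d]. /tufeontavezif/ → tufeondavezif.
Rule 5 (final i-epenthesis): the form ends in the consonant /f/, so [i] is inserted word-finally. /tufeondavezif/ → tufeondavezifi.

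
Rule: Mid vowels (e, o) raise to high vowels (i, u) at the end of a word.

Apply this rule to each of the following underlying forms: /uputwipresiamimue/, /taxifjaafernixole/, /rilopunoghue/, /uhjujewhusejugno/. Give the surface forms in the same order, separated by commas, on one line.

/uputwipresiamimue/: /e/ is a mid vowel in word-final position, so it raises to [i]. → [uputwipresiamimui].
/taxifjaafernixole/: /e/ is a mid vowel in word-final position, so it raises to [i]. → [taxifjaafernixoli].
/rilopunoghue/: /e/ is a mid vowel in word-final position, so it raises to [i]. → [rilopunoghui].
/uhjujewhusejugno/: /o/ is a mid vowel in word-final position, so it raises to [u]. → [uhjujewhusejugnu].

uputwipresiamimui, taxifjaafernixoli, rilopunoghui, uhjujewhusejugnu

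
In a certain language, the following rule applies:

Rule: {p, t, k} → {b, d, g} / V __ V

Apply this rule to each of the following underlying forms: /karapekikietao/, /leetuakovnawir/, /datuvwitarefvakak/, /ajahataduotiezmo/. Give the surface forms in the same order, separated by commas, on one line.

/karapekikietao/: /p/ is a voiceless stop between vowels /a/ and /e/, so it voices to [b]. /k/ is a voiceless stop between vowels /e/ and /i/, so it voices to [g]. /k/ is a voiceless stop between vowels /i/ and /i/, so it voices to [g]. /t/ is a voiceless stop between vowels /e/ and /a/, so it voices to [d]. → [karabegigiedao].
/leetuakovnawir/: /t/ is a voiceless stop between vowels /e/ and /u/, so it voices to [d]. /k/ is a voiceless stop between vowels /a/ and /o/, so it voices to [g]. → [leeduagovnawir].
/datuvwitarefvakak/: /t/ is a voiceless stop between vowels /a/ and /u/, so it voices to [d]. /t/ is a voiceless stop between vowels /i/ and /a/, so it voices to [d]. /k/ is a voiceless stop between vowels /a/ and /a/, so it voices to [g]. → [daduvwidarefvagak].
/ajahataduotiezmo/: /t/ is a voiceless stop between vowels /a/ and /a/, so it voices to [d]. /t/ is a voiceless stop between vowels /o/ and /i/, so it voices to [d]. → [ajahadaduodiezmo].

karabegigiedao, leeduagovnawir, daduvwidarefvagak, ajahadaduodiezmo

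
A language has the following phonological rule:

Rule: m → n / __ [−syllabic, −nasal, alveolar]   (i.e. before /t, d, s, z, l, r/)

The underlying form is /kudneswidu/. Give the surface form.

No segment of /kudneswidu/ meets the structural description of the rule, so the form surfaces unchanged.

kudneswidu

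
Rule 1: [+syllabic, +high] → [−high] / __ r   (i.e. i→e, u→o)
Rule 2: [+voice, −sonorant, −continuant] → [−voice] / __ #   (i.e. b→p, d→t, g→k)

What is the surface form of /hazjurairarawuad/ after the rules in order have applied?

hazjoraerarawuat

Rule 1 (pre-rhotic lowering): /u/ is a high vowel immediately before /r/, so it lowers to [o]. /i/ is a high vowel immediately before /r/, so it lowers to [e]. /hazjurairarawuad/ → hazjoraerarawuad.
Rule 2 (final devoicing): /d/ is a voiced stop in word-final position, so it devoices to [t]. /hazjoraerarawuad/ → hazjoraerarawuat.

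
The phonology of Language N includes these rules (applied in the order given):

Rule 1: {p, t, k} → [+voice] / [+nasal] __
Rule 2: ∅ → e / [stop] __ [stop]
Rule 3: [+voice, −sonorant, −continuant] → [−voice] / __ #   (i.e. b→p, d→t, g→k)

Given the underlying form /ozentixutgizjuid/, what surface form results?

ozendixutegizjuit

Rule 1 (post-nasal voicing): /t/ is a voiceless stop immediately after the nasal /n/, so it voices to [d]. /ozentixutgizjuid/ → ozendixutgizjuid.
Rule 2 (stop-cluster e-epenthesis): /t/ and /g/ form a stop–stop cluster, so [e] is inserted between them. /ozendixutgizjuid/ → ozendixutegizjuid.
Rule 3 (final devoicing): /d/ is a voiced stop in word-final position, so it devoices to [t]. /ozendixutegizjuid/ → ozendixutegizjuit.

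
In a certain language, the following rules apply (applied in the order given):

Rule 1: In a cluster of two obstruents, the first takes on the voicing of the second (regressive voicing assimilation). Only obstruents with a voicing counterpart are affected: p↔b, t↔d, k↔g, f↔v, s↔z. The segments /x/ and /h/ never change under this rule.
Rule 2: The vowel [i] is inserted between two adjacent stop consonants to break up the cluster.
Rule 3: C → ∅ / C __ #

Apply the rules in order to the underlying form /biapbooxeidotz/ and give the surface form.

biabibooxeidod

Rule 1 (regressive voicing assimilation): /p/ precedes the voiced obstruent /b/, so it voices to [b] by assimilation. /t/ precedes the voiced obstruent /z/, so it voices to [d] by assimilation. /biapbooxeidotz/ → biabbooxeidodz.
Rule 2 (stop-cluster i-epenthesis): /b/ and /b/ form a stop–stop cluster, so [i] is inserted between them. /biabbooxeidodz/ → biabibooxeidodz.
Rule 3 (final cluster simplification): /z/ is the second consonant of a word-final cluster /dz/, so it deletes. /biabibooxeidodz/ → biabibooxeidod.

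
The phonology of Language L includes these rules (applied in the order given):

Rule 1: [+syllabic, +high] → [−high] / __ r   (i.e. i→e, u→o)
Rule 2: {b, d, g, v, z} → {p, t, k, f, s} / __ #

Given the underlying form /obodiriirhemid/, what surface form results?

oboderierhemit

Rule 1 (pre-rhotic lowering): /i/ is a high vowel immediately before /r/, so it lowers to [e]. /i/ is a high vowel immediately before /r/, so it lowers to [e]. /obodiriirhemid/ → oboderierhemid.
Rule 2 (final devoicing): /d/ is a voiced obstruent in word-final position, so it devoices to [t]. /oboderierhemid/ → oboderierhemit.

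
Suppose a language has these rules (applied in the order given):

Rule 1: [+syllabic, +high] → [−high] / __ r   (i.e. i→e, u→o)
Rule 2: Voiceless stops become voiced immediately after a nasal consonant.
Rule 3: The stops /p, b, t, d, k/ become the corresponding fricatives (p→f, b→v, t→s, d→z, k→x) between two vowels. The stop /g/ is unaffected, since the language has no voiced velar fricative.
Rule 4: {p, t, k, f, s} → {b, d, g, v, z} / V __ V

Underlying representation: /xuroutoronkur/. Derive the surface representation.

xorouzorongor

Rule 1 (pre-rhotic lowering): /u/ is a high vowel immediately before /r/, so it lowers to [o]. /u/ is a high vowel immediately before /r/, so it lowers to [o]. /xuroutoronkur/ → xoroutoronkor.
Rule 2 (post-nasal voicing): /k/ is a voiceless stop immediately after the nasal /n/, so it voices to [g]. /xoroutoronkor/ → xoroutorongor.
Rule 3 (intervocalic spirantization): /t/ is a stop between vowels /u/ and /o/, so it spirantizes to the fricative [s]. /xoroutorongor/ → xorousorongor.
Rule 4 (intervocalic voicing): /s/ is a voiceless obstruent between vowels /u/ and /o/, so it voices to [z]. /xorousorongor/ → xorouzorongor.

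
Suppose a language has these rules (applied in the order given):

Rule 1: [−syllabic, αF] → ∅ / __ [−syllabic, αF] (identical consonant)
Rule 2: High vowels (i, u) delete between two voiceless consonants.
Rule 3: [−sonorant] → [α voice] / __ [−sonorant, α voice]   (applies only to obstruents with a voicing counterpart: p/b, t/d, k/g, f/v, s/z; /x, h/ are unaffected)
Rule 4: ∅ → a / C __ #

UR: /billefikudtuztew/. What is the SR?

bilefkuttustewa

Rule 1 (degemination): /ll/ is a geminate; the first /l/ deletes. /billefikudtuztew/ → bilefikudtuztew.
Rule 2 (high vowel syncope): /i/ is a high vowel flanked by voiceless consonants /f/ and /k/, so it deletes. /bilefikudtuztew/ → bilefkudtuztew.
Rule 3 (regressive voicing assimilation): /d/ precedes the voiceless obstruent /t/, so it devoices to [t] by assimilation. /z/ precedes the voiceless obstruent /t/, so it devoices to [s] by assimilation. /bilefkudtuztew/ → bilefkuttustew.
Rule 4 (final a-epenthesis): the form ends in the consonant /w/, so [a] is inserted word-finally. /bilefkuttustew/ → bilefkuttustewa.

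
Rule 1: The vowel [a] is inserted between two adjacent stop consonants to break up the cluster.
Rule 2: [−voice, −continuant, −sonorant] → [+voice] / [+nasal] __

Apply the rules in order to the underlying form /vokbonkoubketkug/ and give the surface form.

Rule 1 (stop-cluster a-epenthesis): /k/ and /b/ form a stop–stop cluster, so [a] is inserted between them. /b/ and /k/ form a stop–stop cluster, so [a] is inserted between them. /t/ and /k/ form a stop–stop cluster, so [a] is inserted between them. /vokbonkoubketkug/ → vokabonkoubaketakug.
Rule 2 (post-nasal voicing): /k/ is a voiceless stop immediately after the nasal /n/, so it voices to [g]. /vokabonkoubaketakug/ → vokabongoubaketakug.

vokabongoubaketakug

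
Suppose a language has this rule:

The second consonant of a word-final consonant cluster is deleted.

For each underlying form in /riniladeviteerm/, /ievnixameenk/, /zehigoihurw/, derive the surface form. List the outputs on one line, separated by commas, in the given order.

/riniladeviteerm/: /m/ is the second consonant of a word-final cluster /rm/, so it deletes. → [riniladeviteer].
/ievnixameenk/: /k/ is the second consonant of a word-final cluster /nk/, so it deletes. → [ievnixameen].
/zehigoihurw/: /w/ is the second consonant of a word-final cluster /rw/, so it deletes. → [zehigoihur].

riniladeviteer, ievnixameen, zehigoihur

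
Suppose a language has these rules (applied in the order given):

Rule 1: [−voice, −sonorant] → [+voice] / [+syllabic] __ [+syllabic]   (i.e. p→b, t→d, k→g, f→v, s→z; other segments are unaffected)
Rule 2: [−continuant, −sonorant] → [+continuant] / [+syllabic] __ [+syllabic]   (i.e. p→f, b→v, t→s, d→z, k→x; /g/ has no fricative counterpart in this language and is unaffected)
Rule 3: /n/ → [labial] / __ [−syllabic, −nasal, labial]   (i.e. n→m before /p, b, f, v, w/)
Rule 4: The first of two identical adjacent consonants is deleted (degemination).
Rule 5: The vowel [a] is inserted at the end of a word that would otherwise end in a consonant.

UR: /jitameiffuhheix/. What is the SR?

Rule 1 (intervocalic voicing): /t/ is a voiceless obstruent between vowels /i/ and /a/, so it voices to [d]. /jitameiffuhheix/ → jidameiffuhheix.
Rule 2 (intervocalic spirantization): /d/ is a stop between vowels /i/ and /a/, so it spirantizes to the fricative [z]. /jidameiffuhheix/ → jizameiffuhheix.
Rule 3 (nasal place assimilation): no segment meets the environment; /jizameiffuhheix/ is unchanged.
Rule 4 (degemination): /ff/ is a geminate; the first /f/ deletes. /hh/ is a geminate; the first /h/ deletes. /jizameiffuhheix/ → jizameifuheix.
Rule 5 (final a-epenthesis): the form ends in the consonant /x/, so [a] is inserted word-finally. /jizameifuheix/ → jizameifuheixa.

jizameifuheixa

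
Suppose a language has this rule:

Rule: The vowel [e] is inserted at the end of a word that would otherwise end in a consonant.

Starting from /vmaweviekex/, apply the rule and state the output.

vmaweviekexe

the form ends in the consonant /x/, so [e] is inserted word-finally.
Surface form: [vmaweviekexe].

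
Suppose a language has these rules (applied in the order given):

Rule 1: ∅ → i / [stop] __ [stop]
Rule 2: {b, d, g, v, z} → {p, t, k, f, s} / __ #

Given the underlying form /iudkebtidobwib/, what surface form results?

Rule 1 (stop-cluster i-epenthesis): /d/ and /k/ form a stop–stop cluster, so [i] is inserted between them. /b/ and /t/ form a stop–stop cluster, so [i] is inserted between them. /iudkebtidobwib/ → iudikebitidobwib.
Rule 2 (final devoicing): /b/ is a voiced obstruent in word-final position, so it devoices to [p]. /iudikebitidobwib/ → iudikebitidobwip.

iudikebitidobwip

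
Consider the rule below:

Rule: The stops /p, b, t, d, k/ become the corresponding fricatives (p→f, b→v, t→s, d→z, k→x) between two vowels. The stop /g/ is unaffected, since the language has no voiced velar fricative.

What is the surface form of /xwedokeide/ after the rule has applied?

xwezoxeize

/d/ is a stop between vowels /e/ and /o/, so it spirantizes to the fricative [z].
/k/ is a stop between vowels /o/ and /e/, so it spirantizes to the fricative [x].
/d/ is a stop between vowels /i/ and /e/, so it spirantizes to the fricative [z].
Surface form: [xwezoxeize].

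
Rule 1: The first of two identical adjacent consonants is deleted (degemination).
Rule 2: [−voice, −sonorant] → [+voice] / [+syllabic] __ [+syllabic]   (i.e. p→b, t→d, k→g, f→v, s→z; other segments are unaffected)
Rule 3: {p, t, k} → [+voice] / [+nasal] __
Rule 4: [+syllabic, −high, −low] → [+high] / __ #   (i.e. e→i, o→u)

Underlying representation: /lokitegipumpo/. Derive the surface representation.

Rule 1 (degemination): no segment meets the environment; /lokitegipumpo/ is unchanged.
Rule 2 (intervocalic voicing): /k/ is a voiceless obstruent between vowels /o/ and /i/, so it voices to [g]. /t/ is a voiceless obstruent between vowels /i/ and /e/, so it voices to [d]. /p/ is a voiceless obstruent between vowels /i/ and /u/, so it voices to [b]. /lokitegipumpo/ → logidegibumpo.
Rule 3 (post-nasal voicing): /p/ is a voiceless stop immediately after the nasal /m/, so it voices to [b]. /logidegibumpo/ → logidegibumbo.
Rule 4 (final vowel raising): /o/ is a mid vowel in word-final position, so it raises to [u]. /logidegibumbo/ → logidegibumbu.

logidegibumbu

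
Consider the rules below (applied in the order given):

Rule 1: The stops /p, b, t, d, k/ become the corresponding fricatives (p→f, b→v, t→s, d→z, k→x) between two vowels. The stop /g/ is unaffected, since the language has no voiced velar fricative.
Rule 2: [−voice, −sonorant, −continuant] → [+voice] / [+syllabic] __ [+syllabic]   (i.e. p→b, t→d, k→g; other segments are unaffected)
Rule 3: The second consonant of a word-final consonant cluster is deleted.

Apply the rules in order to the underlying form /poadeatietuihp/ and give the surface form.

poazeasiesuih

Rule 1 (intervocalic spirantization): /d/ is a stop between vowels /a/ and /e/, so it spirantizes to the fricative [z]. /t/ is a stop between vowels /a/ and /i/, so it spirantizes to the fricative [s]. /t/ is a stop between vowels /e/ and /u/, so it spirantizes to the fricative [s]. /poadeatietuihp/ → poazeasiesuihp.
Rule 2 (intervocalic voicing): no segment meets the environment; /poazeasiesuihp/ is unchanged.
Rule 3 (final cluster simplification): /p/ is the second consonant of a word-final cluster /hp/, so it deletes. /poazeasiesuihp/ → poazeasiesuih.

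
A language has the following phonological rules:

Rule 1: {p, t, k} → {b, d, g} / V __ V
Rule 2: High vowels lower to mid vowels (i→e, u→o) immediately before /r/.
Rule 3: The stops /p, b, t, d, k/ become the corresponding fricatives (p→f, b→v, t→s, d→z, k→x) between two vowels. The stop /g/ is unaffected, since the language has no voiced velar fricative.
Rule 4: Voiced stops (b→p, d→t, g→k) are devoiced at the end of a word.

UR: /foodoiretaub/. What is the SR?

foozoerezaup

Rule 1 (intervocalic voicing): /t/ is a voiceless stop between vowels /e/ and /a/, so it voices to [d]. /foodoiretaub/ → foodoiredaub.
Rule 2 (pre-rhotic lowering): /i/ is a high vowel immediately before /r/, so it lowers to [e]. /foodoiredaub/ → foodoeredaub.
Rule 3 (intervocalic spirantization): /d/ is a stop between vowels /o/ and /o/, so it spirantizes to the fricative [z]. /d/ is a stop between vowels /e/ and /a/, so it spirantizes to the fricative [z]. /foodoeredaub/ → foozoerezaub.
Rule 4 (final devoicing): /b/ is a voiced stop in word-final position, so it devoices to [p]. /foozoerezaub/ → foozoerezaup.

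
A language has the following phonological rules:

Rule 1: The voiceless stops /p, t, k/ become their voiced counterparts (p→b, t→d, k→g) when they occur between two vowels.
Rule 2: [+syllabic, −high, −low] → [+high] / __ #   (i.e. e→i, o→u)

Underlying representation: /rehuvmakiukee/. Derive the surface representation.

Rule 1 (intervocalic voicing): /k/ is a voiceless stop between vowels /a/ and /i/, so it voices to [g]. /k/ is a voiceless stop between vowels /u/ and /e/, so it voices to [g]. /rehuvmakiukee/ → rehuvmagiugee.
Rule 2 (final vowel raising): /e/ is a mid vowel in word-final position, so it raises to [i]. /rehuvmagiugee/ → rehuvmagiugei.

rehuvmagiugei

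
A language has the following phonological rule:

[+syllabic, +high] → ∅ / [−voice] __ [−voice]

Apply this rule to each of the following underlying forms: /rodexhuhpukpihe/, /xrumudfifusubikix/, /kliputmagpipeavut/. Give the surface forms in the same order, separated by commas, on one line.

rodexhhpkphe, xrumudffsubikx, kliptmagppeavut

/rodexhuhpukpihe/: /u/ is a high vowel flanked by voiceless consonants /h/ and /h/, so it deletes. /u/ is a high vowel flanked by voiceless consonants /p/ and /k/, so it deletes. /i/ is a high vowel flanked by voiceless consonants /p/ and /h/, so it deletes. → [rodexhhpkphe].
/xrumudfifusubikix/: /i/ is a high vowel flanked by voiceless consonants /f/ and /f/, so it deletes. /u/ is a high vowel flanked by voiceless consonants /f/ and /s/, so it deletes. /i/ is a high vowel flanked by voiceless consonants /k/ and /x/, so it deletes. → [xrumudffsubikx].
/kliputmagpipeavut/: /u/ is a high vowel flanked by voiceless consonants /p/ and /t/, so it deletes. /i/ is a high vowel flanked by voiceless consonants /p/ and /p/, so it deletes. → [kliptmagppeavut].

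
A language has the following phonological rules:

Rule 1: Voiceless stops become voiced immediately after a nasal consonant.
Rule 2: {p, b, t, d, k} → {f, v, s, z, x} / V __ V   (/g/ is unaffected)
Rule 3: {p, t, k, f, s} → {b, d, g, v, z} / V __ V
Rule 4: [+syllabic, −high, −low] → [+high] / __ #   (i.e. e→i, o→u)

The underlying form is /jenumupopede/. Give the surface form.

jenumuvovezi

Rule 1 (post-nasal voicing): no segment meets the environment; /jenumupopede/ is unchanged.
Rule 2 (intervocalic spirantization): /p/ is a stop between vowels /u/ and /o/, so it spirantizes to the fricative [f]. /p/ is a stop between vowels /o/ and /e/, so it spirantizes to the fricative [f]. /d/ is a stop between vowels /e/ and /e/, so it spirantizes to the fricative [z]. /jenumupopede/ → jenumufofeze.
Rule 3 (intervocalic voicing): /f/ is a voiceless obstruent between vowels /u/ and /o/, so it voices to [v]. /f/ is a voiceless obstruent between vowels /o/ and /e/, so it voices to [v]. /jenumufofeze/ → jenumuvoveze.
Rule 4 (final vowel raising): /e/ is a mid vowel in word-final position, so it raises to [i]. /jenumuvoveze/ → jenumuvovezi.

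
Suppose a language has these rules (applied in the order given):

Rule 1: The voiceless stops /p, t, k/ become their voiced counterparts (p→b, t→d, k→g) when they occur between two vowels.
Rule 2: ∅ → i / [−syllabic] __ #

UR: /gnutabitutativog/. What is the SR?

Rule 1 (intervocalic voicing): /t/ is a voiceless stop between vowels /u/ and /a/, so it voices to [d]. /t/ is a voiceless stop between vowels /i/ and /u/, so it voices to [d]. /t/ is a voiceless stop between vowels /u/ and /a/, so it voices to [d]. /t/ is a voiceless stop between vowels /a/ and /i/, so it voices to [d]. /gnutabitutativog/ → gnudabidudadivog.
Rule 2 (final i-epenthesis): the form ends in the consonant /g/, so [i] is inserted word-finally. /gnudabidudadivog/ → gnudabidudadivogi.

gnudabidudadivogi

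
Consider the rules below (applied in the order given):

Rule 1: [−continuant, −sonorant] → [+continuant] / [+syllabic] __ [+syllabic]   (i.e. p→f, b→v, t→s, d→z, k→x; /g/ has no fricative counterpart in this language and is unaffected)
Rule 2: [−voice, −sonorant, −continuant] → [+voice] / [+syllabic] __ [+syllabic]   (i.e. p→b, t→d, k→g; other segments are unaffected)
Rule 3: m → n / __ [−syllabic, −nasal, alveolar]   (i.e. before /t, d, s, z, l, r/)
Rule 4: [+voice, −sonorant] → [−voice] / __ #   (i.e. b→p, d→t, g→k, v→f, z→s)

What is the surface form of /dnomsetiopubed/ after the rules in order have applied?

dnonsesiofuvet

Rule 1 (intervocalic spirantization): /t/ is a stop between vowels /e/ and /i/, so it spirantizes to the fricative [s]. /p/ is a stop between vowels /o/ and /u/, so it spirantizes to the fricative [f]. /b/ is a stop between vowels /u/ and /e/, so it spirantizes to the fricative [v]. /dnomsetiopubed/ → dnomsesiofuved.
Rule 2 (intervocalic voicing): no segment meets the environment; /dnomsesiofuved/ is unchanged.
Rule 3 (nasal place assimilation): /m/ precedes the alveolar consonant /s/, so it assimilates in place to [n]. /dnomsesiofuved/ → dnonsesiofuved.
Rule 4 (final devoicing): /d/ is a voiced obstruent in word-final position, so it devoices to [t]. /dnonsesiofuved/ → dnonsesiofuvet.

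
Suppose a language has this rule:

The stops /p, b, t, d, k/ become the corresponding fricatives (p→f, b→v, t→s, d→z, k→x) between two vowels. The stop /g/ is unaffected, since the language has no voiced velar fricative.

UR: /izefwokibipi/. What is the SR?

izefwoxivifi

/k/ is a stop between vowels /o/ and /i/, so it spirantizes to the fricative [x].
/b/ is a stop between vowels /i/ and /i/, so it spirantizes to the fricative [v].
/p/ is a stop between vowels /i/ and /i/, so it spirantizes to the fricative [f].
Surface form: [izefwoxivifi].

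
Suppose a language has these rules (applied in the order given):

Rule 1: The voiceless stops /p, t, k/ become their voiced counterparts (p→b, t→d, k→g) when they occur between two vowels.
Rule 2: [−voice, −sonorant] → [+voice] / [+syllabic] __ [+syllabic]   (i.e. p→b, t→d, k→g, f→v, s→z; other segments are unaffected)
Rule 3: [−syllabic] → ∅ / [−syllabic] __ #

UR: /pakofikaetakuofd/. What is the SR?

Rule 1 (intervocalic voicing): /k/ is a voiceless stop between vowels /a/ and /o/, so it voices to [g]. /k/ is a voiceless stop between vowels /i/ and /a/, so it voices to [g]. /t/ is a voiceless stop between vowels /e/ and /a/, so it voices to [d]. /k/ is a voiceless stop between vowels /a/ and /u/, so it voices to [g]. /pakofikaetakuofd/ → pagofigaedaguofd.
Rule 2 (intervocalic voicing): /f/ is a voiceless obstruent between vowels /o/ and /i/, so it voices to [v]. /pagofigaedaguofd/ → pagovigaedaguofd.
Rule 3 (final cluster simplification): /d/ is the second consonant of a word-final cluster /fd/, so it deletes. /pagovigaedaguofd/ → pagovigaedaguof.

pagovigaedaguof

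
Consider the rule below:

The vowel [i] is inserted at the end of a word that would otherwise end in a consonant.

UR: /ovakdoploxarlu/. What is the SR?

No segment of /ovakdoploxarlu/ meets the structural description of the rule, so the form surfaces unchanged.

ovakdoploxarlu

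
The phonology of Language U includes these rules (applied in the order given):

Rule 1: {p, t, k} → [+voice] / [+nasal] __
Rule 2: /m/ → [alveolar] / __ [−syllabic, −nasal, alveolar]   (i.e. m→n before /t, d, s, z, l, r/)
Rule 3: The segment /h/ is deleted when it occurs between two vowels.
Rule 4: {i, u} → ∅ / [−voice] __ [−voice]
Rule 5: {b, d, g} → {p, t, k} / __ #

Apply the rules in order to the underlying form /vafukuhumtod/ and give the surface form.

vafkuundot

Rule 1 (post-nasal voicing): /t/ is a voiceless stop immediately after the nasal /m/, so it voices to [d]. /vafukuhumtod/ → vafukuhumdod.
Rule 2 (nasal place assimilation): /m/ precedes the alveolar consonant /d/, so it assimilates in place to [n]. /vafukuhumdod/ → vafukuhundod.
Rule 3 (intervocalic h-deletion): /h/ occurs between vowels /u/ and /u/, so it deletes. /vafukuhundod/ → vafukuundod.
Rule 4 (high vowel syncope): /u/ is a high vowel flanked by voiceless consonants /f/ and /k/, so it deletes. /vafukuundod/ → vafkuundod.
Rule 5 (final devoicing): /d/ is a voiced stop in word-final position, so it devoices to [t]. /vafkuundod/ → vafkuundot.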